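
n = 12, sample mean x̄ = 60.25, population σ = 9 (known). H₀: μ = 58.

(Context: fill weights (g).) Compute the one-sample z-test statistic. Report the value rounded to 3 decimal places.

SE = σ/√n = 9/√12 = 2.5981
z = (x̄−μ₀)/SE = (60.25−58)/2.5981 = 0.8660

test statistic = 0.866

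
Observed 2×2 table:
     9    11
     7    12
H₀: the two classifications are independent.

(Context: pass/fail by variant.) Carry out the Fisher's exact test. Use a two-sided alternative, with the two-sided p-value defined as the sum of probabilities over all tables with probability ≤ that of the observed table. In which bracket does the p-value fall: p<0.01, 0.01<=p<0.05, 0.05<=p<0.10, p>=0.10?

p-value bracket: p>=0.10

Margins: r₁=20, r₂=19, c₁=16, c₂=23, n=39
p_obs = C(20,9)·C(19,7)/C(39,16); sum pmf over tables with pmf ≤ p_obs
p-value (two-sided) = 0.74753
→ bracket: p>=0.10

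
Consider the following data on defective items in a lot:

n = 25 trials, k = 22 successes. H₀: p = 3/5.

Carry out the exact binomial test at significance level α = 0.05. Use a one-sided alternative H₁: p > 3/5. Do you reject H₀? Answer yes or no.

reject H₀: yes

Exact binomial: n=25, k=22, p₀=3/5=0.6000
P(X≥22) from Σ C(n,i)·p₀^i·(1−p₀)^(n−i)
p-value (one-sided, H₁ greater) = 0.00237
At α=0.05: p < α → reject H₀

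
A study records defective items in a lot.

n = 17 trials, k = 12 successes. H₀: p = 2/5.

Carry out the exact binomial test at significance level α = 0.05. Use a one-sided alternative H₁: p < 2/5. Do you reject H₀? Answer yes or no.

reject H₀: no

Exact binomial: n=17, k=12, p₀=2/5=0.4000
P(X≤12) from Σ C(n,i)·p₀^i·(1−p₀)^(n−i)
p-value (one-sided, H₁ less) = 0.99748
At α=0.05: p ≥ α → fail to reject H₀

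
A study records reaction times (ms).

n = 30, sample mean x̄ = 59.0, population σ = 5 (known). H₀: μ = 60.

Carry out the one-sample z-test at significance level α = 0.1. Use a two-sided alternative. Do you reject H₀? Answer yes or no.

reject H₀: no

SE = σ/√n = 5/√30 = 0.9129
z = (x̄−μ₀)/SE = (59.0−60)/0.9129 = -1.0954
p-value (two-sided) = 0.27332
At α=0.1: p ≥ α → fail to reject H₀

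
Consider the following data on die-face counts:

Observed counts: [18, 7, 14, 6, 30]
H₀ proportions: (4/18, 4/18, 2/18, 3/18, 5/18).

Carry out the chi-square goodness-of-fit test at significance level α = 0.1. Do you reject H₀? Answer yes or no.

n = 75; E_i = n·p_i = [16.67, 16.67, 8.33, 12.50, 20.83]
χ² = (18−16.67)²/16.67 + (7−16.67)²/16.67 + (14−8.33)²/8.33 + (6−12.50)²/12.50 + (30−20.83)²/20.83 = 16.9800
df = 4
p-value (upper-tail) = 0.00195
At α=0.1: p < α → reject H₀

reject H₀: yes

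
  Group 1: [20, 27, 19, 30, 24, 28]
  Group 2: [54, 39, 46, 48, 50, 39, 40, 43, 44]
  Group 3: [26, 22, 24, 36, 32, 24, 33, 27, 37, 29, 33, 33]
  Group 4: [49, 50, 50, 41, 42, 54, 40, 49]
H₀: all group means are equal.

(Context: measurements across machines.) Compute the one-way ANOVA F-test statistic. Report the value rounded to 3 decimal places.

Group means [24.67, 44.78, 29.67, 46.88], grand mean 36.629
SSB = Σnᵢ(x̄ᵢ−x̄)² = 2877.741; SSW = ΣΣ(x−x̄ᵢ)² = 778.431
MSB = 2877.741/3 = 959.2470; MSW = 778.431/31 = 25.1107
F = MSB/MSW = 38.2008
df = (3, 31)

test statistic = 38.201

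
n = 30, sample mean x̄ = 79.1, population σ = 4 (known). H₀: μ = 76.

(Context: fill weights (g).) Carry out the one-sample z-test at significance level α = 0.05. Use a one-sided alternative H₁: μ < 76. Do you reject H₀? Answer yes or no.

SE = σ/√n = 4/√30 = 0.7303
z = (x̄−μ₀)/SE = (79.1−76)/0.7303 = 4.2448
p-value (one-sided, H₁ less) = 0.99999
At α=0.05: p ≥ α → fail to reject H₀

reject H₀: no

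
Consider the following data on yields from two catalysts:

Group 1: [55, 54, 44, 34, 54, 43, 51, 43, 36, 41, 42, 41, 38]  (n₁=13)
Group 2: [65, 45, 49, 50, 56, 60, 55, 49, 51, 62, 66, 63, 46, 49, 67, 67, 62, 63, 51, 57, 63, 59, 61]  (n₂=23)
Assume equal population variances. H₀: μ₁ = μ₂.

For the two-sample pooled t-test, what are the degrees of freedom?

df = n₁ + n₂ − 2 = 13 + 23 − 2 = 34

degrees of freedom = 34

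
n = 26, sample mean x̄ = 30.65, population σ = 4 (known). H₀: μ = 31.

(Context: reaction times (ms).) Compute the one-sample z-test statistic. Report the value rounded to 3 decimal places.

test statistic = -0.446

SE = σ/√n = 4/√26 = 0.7845
z = (x̄−μ₀)/SE = (30.65−31)/0.7845 = -0.4462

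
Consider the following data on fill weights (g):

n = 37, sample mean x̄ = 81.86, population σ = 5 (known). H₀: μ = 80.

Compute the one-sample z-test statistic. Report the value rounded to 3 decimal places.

test statistic = 2.263

SE = σ/√n = 5/√37 = 0.8220
z = (x̄−μ₀)/SE = (81.86−80)/0.8220 = 2.2628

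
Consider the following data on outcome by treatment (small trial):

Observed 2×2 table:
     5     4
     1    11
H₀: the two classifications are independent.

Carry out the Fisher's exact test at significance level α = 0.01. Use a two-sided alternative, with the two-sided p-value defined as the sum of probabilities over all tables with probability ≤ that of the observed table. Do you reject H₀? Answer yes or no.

Margins: r₁=9, r₂=12, c₁=6, c₂=15, n=21
p_obs = C(9,5)·C(12,1)/C(21,6); sum pmf over tables with pmf ≤ p_obs
p-value (two-sided) = 0.04644
At α=0.01: p ≥ α → fail to reject H₀

reject H₀: no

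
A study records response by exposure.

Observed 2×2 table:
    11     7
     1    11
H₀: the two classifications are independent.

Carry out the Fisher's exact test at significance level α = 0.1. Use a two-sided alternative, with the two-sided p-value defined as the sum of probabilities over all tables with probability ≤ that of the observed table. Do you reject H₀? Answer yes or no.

reject H₀: yes

Margins: r₁=18, r₂=12, c₁=12, c₂=18, n=30
p_obs = C(18,11)·C(12,1)/C(30,12); sum pmf over tables with pmf ≤ p_obs
p-value (two-sided) = 0.00682
At α=0.1: p < α → reject H₀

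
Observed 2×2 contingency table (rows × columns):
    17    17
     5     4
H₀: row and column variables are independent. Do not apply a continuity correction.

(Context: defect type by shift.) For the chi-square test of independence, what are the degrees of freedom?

degrees of freedom = 1

df = (r−1)(c−1) = (2−1)·(2−1) = 1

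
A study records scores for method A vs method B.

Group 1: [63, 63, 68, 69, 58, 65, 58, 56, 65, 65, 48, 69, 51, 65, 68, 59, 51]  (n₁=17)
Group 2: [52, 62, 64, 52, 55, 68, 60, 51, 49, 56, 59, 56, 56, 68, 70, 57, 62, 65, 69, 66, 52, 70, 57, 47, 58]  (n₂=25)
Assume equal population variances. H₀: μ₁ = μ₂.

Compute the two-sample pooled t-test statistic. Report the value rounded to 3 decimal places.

test statistic = 0.933

x̄₁=61.235, s₁=6.676, n₁=17
x̄₂=59.240, s₂=6.888, n₂=25
s_p² = [16·6.676² + 24·6.888²]/40 = 46.2905
SE = √(s_p²·(1/17+1/25)) = 2.1388
t = (61.235−59.240)/2.1388 = 0.9329
df = 40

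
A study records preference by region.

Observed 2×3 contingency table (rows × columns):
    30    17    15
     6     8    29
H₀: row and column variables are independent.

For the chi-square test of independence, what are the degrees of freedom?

degrees of freedom = 2

df = (r−1)(c−1) = (2−1)·(3−1) = 2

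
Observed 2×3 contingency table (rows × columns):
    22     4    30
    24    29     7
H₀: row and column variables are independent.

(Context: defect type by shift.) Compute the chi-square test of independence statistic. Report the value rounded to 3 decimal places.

Row totals [56, 60], col totals [46, 33, 37], n=116
χ² = (22−22.21)²/22.21 + (4−15.93)²/15.93 + (30−17.86)²/17.86 + (24−23.79)²/23.79 + (29−17.07)²/17.07 + (7−19.14)²/19.14 = 33.2252
df = 2

test statistic = 33.225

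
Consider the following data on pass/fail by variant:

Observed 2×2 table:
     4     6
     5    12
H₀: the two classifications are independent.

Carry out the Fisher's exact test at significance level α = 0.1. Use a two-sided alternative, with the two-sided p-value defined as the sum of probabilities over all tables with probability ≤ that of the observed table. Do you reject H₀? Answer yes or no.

reject H₀: no

Margins: r₁=10, r₂=17, c₁=9, c₂=18, n=27
p_obs = C(10,4)·C(17,5)/C(27,9); sum pmf over tables with pmf ≤ p_obs
p-value (two-sided) = 0.68313
At α=0.1: p ≥ α → fail to reject H₀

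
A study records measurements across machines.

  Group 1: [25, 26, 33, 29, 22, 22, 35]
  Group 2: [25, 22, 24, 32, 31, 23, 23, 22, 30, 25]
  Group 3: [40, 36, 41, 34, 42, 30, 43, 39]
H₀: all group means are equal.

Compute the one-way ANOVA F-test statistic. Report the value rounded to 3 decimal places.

test statistic = 19.467

Group means [27.43, 25.70, 38.12], grand mean 30.160
SSB = Σnᵢ(x̄ᵢ−x̄)² = 758.671; SSW = ΣΣ(x−x̄ᵢ)² = 428.689
MSB = 758.671/2 = 379.3354; MSW = 428.689/22 = 19.4859
F = MSB/MSW = 19.4672
df = (2, 22)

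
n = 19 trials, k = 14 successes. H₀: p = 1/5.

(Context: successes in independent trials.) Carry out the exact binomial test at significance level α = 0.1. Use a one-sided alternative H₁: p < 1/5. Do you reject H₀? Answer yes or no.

reject H₀: no

Exact binomial: n=19, k=14, p₀=1/5=0.2000
P(X≤14) from Σ C(n,i)·p₀^i·(1−p₀)^(n−i)
p-value (one-sided, H₁ less) = 1.00000
At α=0.1: p ≥ α → fail to reject H₀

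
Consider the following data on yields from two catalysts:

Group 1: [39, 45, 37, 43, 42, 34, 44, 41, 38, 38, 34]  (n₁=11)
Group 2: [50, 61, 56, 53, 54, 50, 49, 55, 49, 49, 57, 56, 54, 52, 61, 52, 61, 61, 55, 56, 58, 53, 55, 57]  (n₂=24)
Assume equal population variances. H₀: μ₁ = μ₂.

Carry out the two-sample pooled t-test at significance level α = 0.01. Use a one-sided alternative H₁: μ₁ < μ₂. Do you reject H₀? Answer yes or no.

x̄₁=39.545, s₁=3.778, n₁=11
x̄₂=54.750, s₂=3.893, n₂=24
s_p² = [10·3.778² + 23·3.893²]/33 = 14.8857
SE = √(s_p²·(1/11+1/24)) = 1.4048
t = (39.545−54.750)/1.4048 = -10.8232
df = 33
p-value (one-sided, H₁ less) = 0.00000
At α=0.01: p < α → reject H₀

reject H₀: yes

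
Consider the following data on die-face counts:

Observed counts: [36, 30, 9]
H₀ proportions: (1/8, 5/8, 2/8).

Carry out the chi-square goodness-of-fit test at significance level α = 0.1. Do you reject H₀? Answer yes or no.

reject H₀: yes

n = 75; E_i = n·p_i = [9.38, 46.88, 18.75]
χ² = (36−9.38)²/9.38 + (30−46.88)²/46.88 + (9−18.75)²/18.75 = 86.7600
df = 2
p-value (upper-tail) = 0.00000
At α=0.1: p < α → reject H₀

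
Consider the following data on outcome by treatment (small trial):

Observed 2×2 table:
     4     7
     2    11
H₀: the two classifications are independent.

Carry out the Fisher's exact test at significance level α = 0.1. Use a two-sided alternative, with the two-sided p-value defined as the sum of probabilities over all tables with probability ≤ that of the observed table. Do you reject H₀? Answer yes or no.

Margins: r₁=11, r₂=13, c₁=6, c₂=18, n=24
p_obs = C(11,4)·C(13,2)/C(24,6); sum pmf over tables with pmf ≤ p_obs
p-value (two-sided) = 0.35722
At α=0.1: p ≥ α → fail to reject H₀

reject H₀: no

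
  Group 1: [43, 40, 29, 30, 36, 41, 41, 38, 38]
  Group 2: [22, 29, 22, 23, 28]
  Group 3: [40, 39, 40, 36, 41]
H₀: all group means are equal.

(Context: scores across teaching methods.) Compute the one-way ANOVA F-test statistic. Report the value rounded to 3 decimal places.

Group means [37.33, 24.80, 39.20], grand mean 34.526
SSB = Σnᵢ(x̄ᵢ−x̄)² = 653.137; SSW = ΣΣ(x−x̄ᵢ)² = 253.600
MSB = 653.137/2 = 326.5684; MSW = 253.600/16 = 15.8500
F = MSB/MSW = 20.6037
df = (2, 16)

test statistic = 20.604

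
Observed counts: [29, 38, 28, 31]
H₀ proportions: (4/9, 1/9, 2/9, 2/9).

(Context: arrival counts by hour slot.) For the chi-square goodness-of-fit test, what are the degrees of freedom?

df = k − 1 = 4 − 1 = 3

degrees of freedom = 3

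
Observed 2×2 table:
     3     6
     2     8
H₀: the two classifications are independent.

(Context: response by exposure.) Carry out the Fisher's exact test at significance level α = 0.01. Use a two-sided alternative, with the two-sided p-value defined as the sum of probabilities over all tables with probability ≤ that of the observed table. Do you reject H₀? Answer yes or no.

reject H₀: no

Margins: r₁=9, r₂=10, c₁=5, c₂=14, n=19
p_obs = C(9,3)·C(10,2)/C(19,5); sum pmf over tables with pmf ≤ p_obs
p-value (two-sided) = 0.62848
At α=0.01: p ≥ α → fail to reject H₀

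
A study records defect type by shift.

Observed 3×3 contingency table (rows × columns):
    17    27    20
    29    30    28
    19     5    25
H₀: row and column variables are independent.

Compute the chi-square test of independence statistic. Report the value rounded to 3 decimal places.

test statistic = 14.825

Row totals [64, 87, 49], col totals [65, 62, 73], n=200
χ² = (17−20.80)²/20.80 + (27−19.84)²/19.84 + (20−23.36)²/23.36 + (29−28.27)²/28.27 + (30−26.97)²/26.97 + (28−31.75)²/31.75 + (19−15.93)²/15.93 + (5−15.19)²/15.19 + (25−17.89)²/17.89 = 14.8246
df = 4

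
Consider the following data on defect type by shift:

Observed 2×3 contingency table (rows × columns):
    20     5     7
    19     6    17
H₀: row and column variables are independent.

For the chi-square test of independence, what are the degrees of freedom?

df = (r−1)(c−1) = (2−1)·(3−1) = 2

degrees of freedom = 2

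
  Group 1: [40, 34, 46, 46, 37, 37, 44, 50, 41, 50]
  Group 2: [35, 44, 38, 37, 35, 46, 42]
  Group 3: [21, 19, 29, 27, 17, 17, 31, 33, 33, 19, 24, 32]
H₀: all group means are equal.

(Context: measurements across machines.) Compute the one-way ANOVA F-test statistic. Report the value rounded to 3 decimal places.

test statistic = 28.594

Group means [42.50, 39.57, 25.17], grand mean 34.621
SSB = Σnᵢ(x̄ᵢ−x̄)² = 1864.947; SSW = ΣΣ(x−x̄ᵢ)² = 847.881
MSB = 1864.947/2 = 932.4733; MSW = 847.881/26 = 32.6108
F = MSB/MSW = 28.5940
df = (2, 26)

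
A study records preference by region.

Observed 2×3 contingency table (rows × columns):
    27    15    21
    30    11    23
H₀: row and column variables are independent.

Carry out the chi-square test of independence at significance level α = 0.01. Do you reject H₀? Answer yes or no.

Row totals [63, 64], col totals [57, 26, 44], n=127
χ² = (27−28.28)²/28.28 + (15−12.90)²/12.90 + (21−21.83)²/21.83 + (30−28.72)²/28.72 + (11−13.10)²/13.10 + (23−22.17)²/22.17 = 0.8564
df = 2
p-value (upper-tail) = 0.65169
At α=0.01: p ≥ α → fail to reject H₀

reject H₀: no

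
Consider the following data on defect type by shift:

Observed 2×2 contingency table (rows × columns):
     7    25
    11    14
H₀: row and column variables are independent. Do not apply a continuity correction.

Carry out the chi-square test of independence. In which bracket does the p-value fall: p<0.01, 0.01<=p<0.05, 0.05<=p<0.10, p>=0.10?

p-value bracket: 0.05<=p<0.10

Row totals [32, 25], col totals [18, 39], n=57
χ² = (7−10.11)²/10.11 + (25−21.89)²/21.89 + (11−7.89)²/7.89 + (14−17.11)²/17.11 = 3.1798
df = 1
p-value (upper-tail) = 0.07456
→ bracket: 0.05<=p<0.10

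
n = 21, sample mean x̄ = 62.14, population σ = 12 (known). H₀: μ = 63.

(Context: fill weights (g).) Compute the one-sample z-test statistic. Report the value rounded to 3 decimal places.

SE = σ/√n = 12/√21 = 2.6186
z = (x̄−μ₀)/SE = (62.14−63)/2.6186 = -0.3284

test statistic = -0.328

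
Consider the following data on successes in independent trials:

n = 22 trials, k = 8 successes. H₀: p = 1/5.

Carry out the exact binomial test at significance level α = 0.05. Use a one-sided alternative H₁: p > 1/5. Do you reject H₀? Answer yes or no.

reject H₀: no

Exact binomial: n=22, k=8, p₀=1/5=0.2000
P(X≥8) from Σ C(n,i)·p₀^i·(1−p₀)^(n−i)
p-value (one-sided, H₁ greater) = 0.05614
At α=0.05: p ≥ α → fail to reject H₀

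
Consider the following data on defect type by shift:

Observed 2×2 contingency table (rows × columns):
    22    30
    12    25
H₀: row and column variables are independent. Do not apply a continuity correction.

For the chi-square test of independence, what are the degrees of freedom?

degrees of freedom = 1

df = (r−1)(c−1) = (2−1)·(2−1) = 1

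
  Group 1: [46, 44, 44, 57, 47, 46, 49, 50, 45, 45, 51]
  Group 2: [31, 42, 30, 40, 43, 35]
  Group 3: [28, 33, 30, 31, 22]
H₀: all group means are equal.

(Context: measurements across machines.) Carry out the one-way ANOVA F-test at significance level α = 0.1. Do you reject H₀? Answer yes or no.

reject H₀: yes

Group means [47.64, 36.83, 28.80], grand mean 40.409
SSB = Σnᵢ(x̄ᵢ−x̄)² = 1325.139; SSW = ΣΣ(x−x̄ᵢ)² = 382.179
MSB = 1325.139/2 = 662.5697; MSW = 382.179/19 = 20.1147
F = MSB/MSW = 32.9396
df = (2, 19)
p-value (upper-tail) = 0.00000
At α=0.1: p < α → reject H₀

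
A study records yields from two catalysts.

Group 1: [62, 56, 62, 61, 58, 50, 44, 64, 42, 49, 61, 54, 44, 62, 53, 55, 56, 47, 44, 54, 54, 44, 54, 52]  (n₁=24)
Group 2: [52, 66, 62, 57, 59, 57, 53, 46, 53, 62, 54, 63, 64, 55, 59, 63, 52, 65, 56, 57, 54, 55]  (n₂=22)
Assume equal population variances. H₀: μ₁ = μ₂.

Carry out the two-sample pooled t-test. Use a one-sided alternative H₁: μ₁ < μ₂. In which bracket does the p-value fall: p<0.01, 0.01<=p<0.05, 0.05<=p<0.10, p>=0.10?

p-value bracket: 0.01<=p<0.05

x̄₁=53.417, s₁=6.743, n₁=24
x̄₂=57.455, s₂=5.115, n₂=22
s_p² = [23·6.743² + 21·5.115²]/44 = 36.2565
SE = √(s_p²·(1/24+1/22)) = 1.7773
t = (53.417−57.455)/1.7773 = -2.2719
df = 44
p-value (one-sided, H₁ less) = 0.01402
→ bracket: 0.01<=p<0.05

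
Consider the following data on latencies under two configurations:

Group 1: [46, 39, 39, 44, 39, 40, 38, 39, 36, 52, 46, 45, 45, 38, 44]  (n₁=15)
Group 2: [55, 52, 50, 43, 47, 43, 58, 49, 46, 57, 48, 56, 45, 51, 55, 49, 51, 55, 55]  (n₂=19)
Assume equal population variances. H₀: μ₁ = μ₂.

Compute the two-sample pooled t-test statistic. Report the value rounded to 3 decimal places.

x̄₁=42.000, s₁=4.359, n₁=15
x̄₂=50.789, s₂=4.697, n₂=19
s_p² = [14·4.359² + 18·4.697²]/32 = 20.7237
SE = √(s_p²·(1/15+1/19)) = 1.5724
t = (42.000−50.789)/1.5724 = -5.5900
df = 32

test statistic = -5.590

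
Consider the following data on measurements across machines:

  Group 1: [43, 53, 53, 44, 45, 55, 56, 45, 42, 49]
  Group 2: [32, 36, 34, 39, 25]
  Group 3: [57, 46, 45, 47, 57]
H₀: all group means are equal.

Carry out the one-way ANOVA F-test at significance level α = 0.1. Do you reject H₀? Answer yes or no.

Group means [48.50, 33.20, 50.40], grand mean 45.150
SSB = Σnᵢ(x̄ᵢ−x̄)² = 964.050; SSW = ΣΣ(x−x̄ᵢ)² = 514.500
MSB = 964.050/2 = 482.0250; MSW = 514.500/17 = 30.2647
F = MSB/MSW = 15.9270
df = (2, 17)
p-value (upper-tail) = 0.00013
At α=0.1: p < α → reject H₀

reject H₀: yes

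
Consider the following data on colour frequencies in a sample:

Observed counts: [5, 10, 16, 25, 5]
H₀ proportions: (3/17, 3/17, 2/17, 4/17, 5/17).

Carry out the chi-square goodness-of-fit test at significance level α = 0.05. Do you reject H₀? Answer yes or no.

reject H₀: yes

n = 61; E_i = n·p_i = [10.76, 10.76, 7.18, 14.35, 17.94]
χ² = (5−10.76)²/10.76 + (10−10.76)²/10.76 + (16−7.18)²/7.18 + (25−14.35)²/14.35 + (5−17.94)²/17.94 = 31.2227
df = 4
p-value (upper-tail) = 0.00000
At α=0.05: p < α → reject H₀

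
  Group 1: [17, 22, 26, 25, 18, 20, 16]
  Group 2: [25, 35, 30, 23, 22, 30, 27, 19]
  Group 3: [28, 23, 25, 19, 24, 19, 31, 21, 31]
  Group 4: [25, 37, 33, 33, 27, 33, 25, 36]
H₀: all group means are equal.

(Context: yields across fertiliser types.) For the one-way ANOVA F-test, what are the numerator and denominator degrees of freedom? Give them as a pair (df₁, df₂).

k = 4 groups, N = 32 total
df = (k−1, N−k) = (4−1, 32−4) = (3, 28)

degrees of freedom = [3, 28]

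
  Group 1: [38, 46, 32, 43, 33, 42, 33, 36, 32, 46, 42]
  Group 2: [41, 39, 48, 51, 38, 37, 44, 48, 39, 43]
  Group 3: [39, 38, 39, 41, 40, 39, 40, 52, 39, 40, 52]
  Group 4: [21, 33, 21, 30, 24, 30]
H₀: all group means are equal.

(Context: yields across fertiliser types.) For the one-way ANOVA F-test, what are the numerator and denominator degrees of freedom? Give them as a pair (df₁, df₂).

degrees of freedom = [3, 34]

k = 4 groups, N = 38 total
df = (k−1, N−k) = (4−1, 38−4) = (3, 34)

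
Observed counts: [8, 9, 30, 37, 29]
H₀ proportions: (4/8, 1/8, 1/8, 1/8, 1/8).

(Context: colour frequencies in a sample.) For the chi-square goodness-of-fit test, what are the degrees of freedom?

df = k − 1 = 5 − 1 = 4

degrees of freedom = 4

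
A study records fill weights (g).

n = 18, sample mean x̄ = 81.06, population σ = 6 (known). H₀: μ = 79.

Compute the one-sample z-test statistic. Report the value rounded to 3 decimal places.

test statistic = 1.457

SE = σ/√n = 6/√18 = 1.4142
z = (x̄−μ₀)/SE = (81.06−79)/1.4142 = 1.4566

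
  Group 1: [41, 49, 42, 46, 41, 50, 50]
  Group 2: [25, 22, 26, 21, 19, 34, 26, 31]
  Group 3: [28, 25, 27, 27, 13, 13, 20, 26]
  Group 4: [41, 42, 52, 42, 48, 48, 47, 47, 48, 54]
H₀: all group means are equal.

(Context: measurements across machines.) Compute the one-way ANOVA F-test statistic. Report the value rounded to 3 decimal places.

test statistic = 56.031

Group means [45.57, 25.50, 22.38, 46.90], grand mean 35.485
SSB = Σnᵢ(x̄ᵢ−x̄)² = 4187.753; SSW = ΣΣ(x−x̄ᵢ)² = 722.489
MSB = 4187.753/3 = 1395.9177; MSW = 722.489/29 = 24.9134
F = MSB/MSW = 56.0307
df = (3, 29)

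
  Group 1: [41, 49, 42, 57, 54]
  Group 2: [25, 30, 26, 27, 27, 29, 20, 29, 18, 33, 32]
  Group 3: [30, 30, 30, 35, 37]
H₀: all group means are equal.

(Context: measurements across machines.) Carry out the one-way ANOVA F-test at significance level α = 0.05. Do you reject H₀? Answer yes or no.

reject H₀: yes

Group means [48.60, 26.91, 32.40], grand mean 33.381
SSB = Σnᵢ(x̄ᵢ−x̄)² = 1623.643; SSW = ΣΣ(x−x̄ᵢ)² = 459.309
MSB = 1623.643/2 = 811.8216; MSW = 459.309/18 = 25.5172
F = MSB/MSW = 31.8147
df = (2, 18)
p-value (upper-tail) = 0.00000
At α=0.05: p < α → reject H₀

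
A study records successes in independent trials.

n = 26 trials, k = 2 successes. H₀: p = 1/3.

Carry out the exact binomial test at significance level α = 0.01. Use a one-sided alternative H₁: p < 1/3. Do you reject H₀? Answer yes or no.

reject H₀: yes

Exact binomial: n=26, k=2, p₀=1/3=0.3333
P(X≤2) from Σ C(n,i)·p₀^i·(1−p₀)^(n−i)
p-value (one-sided, H₁ less) = 0.00251
At α=0.01: p < α → reject H₀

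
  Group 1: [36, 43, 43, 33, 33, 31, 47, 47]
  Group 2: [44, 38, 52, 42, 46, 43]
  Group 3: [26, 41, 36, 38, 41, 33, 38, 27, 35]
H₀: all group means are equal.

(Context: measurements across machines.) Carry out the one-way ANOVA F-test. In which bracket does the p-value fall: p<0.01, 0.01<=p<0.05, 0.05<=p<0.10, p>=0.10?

p-value bracket: 0.01<=p<0.05

Group means [39.12, 44.17, 35.00], grand mean 38.826
SSB = Σnᵢ(x̄ᵢ−x̄)² = 303.596; SSW = ΣΣ(x−x̄ᵢ)² = 653.708
MSB = 303.596/2 = 151.7980; MSW = 653.708/20 = 32.6854
F = MSB/MSW = 4.6442
df = (2, 20)
p-value (upper-tail) = 0.02205
→ bracket: 0.01<=p<0.05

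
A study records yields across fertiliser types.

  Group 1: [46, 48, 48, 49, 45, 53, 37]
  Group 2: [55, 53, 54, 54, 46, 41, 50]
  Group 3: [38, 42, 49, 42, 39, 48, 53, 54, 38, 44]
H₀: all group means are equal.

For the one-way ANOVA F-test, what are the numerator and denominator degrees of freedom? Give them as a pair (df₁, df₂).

k = 3 groups, N = 24 total
df = (k−1, N−k) = (3−1, 24−3) = (2, 21)

degrees of freedom = [2, 21]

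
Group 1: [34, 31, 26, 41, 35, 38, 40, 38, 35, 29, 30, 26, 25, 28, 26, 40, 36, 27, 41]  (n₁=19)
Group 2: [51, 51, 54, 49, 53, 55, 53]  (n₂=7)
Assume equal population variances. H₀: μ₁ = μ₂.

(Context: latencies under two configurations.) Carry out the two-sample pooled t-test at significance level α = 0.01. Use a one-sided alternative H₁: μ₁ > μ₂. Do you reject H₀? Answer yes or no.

reject H₀: no

x̄₁=32.947, s₁=5.749, n₁=19
x̄₂=52.286, s₂=2.059, n₂=7
s_p² = [18·5.749² + 6·2.059²]/24 = 25.8490
SE = √(s_p²·(1/19+1/7)) = 2.2479
t = (32.947−52.286)/2.2479 = -8.6027
df = 24
p-value (one-sided, H₁ greater) = 1.00000
At α=0.01: p ≥ α → fail to reject H₀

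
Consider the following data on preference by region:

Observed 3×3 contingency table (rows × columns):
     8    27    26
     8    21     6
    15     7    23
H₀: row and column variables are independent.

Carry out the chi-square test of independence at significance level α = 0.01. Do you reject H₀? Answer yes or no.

reject H₀: yes

Row totals [61, 35, 45], col totals [31, 55, 55], n=141
χ² = (8−13.41)²/13.41 + (27−23.79)²/23.79 + (26−23.79)²/23.79 + (8−7.70)²/7.70 + (21−13.65)²/13.65 + (6−13.65)²/13.65 + (15−9.89)²/9.89 + (7−17.55)²/17.55 + (23−17.55)²/17.55 = 21.7459
df = 4
p-value (upper-tail) = 0.00023
At α=0.01: p < α → reject H₀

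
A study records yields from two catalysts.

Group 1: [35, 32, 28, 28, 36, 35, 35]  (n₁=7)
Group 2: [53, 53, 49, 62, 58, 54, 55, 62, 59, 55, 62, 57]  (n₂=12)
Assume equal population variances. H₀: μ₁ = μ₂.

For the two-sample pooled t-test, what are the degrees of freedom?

df = n₁ + n₂ − 2 = 7 + 12 − 2 = 17

degrees of freedom = 17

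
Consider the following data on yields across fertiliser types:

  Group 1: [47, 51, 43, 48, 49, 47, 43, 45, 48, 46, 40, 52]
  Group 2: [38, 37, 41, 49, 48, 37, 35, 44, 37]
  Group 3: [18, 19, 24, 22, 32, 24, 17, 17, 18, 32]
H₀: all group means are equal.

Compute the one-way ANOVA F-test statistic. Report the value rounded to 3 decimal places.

Group means [46.58, 40.67, 22.30], grand mean 37.032
SSB = Σnᵢ(x̄ᵢ−x̄)² = 3383.951; SSW = ΣΣ(x−x̄ᵢ)² = 643.017
MSB = 3383.951/2 = 1691.9755; MSW = 643.017/28 = 22.9649
F = MSB/MSW = 73.6767
df = (2, 28)

test statistic = 73.677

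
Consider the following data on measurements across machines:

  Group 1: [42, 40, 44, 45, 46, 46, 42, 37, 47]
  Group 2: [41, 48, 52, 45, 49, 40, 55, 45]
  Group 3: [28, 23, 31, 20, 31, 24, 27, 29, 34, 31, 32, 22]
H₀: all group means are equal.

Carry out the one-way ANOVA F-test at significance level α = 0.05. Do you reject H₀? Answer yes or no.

reject H₀: yes

Group means [43.22, 46.88, 27.67], grand mean 37.793
SSB = Σnᵢ(x̄ᵢ−x̄)² = 2155.661; SSW = ΣΣ(x−x̄ᵢ)² = 493.097
MSB = 2155.661/2 = 1077.8307; MSW = 493.097/26 = 18.9653
F = MSB/MSW = 56.8318
df = (2, 26)
p-value (upper-tail) = 0.00000
At α=0.05: p < α → reject H₀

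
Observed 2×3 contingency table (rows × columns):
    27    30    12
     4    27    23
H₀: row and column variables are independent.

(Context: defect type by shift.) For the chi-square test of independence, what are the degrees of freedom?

df = (r−1)(c−1) = (2−1)·(3−1) = 2

degrees of freedom = 2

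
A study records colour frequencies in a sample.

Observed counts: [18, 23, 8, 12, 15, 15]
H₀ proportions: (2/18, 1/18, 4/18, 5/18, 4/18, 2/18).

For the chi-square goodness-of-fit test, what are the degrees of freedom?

df = k − 1 = 6 − 1 = 5

degrees of freedom = 5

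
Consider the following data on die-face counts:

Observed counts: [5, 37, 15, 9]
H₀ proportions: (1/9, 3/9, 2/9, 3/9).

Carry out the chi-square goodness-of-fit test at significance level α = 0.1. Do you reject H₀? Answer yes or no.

reject H₀: yes

n = 66; E_i = n·p_i = [7.33, 22.00, 14.67, 22.00]
χ² = (5−7.33)²/7.33 + (37−22.00)²/22.00 + (15−14.67)²/14.67 + (9−22.00)²/22.00 = 18.6591
df = 3
p-value (upper-tail) = 0.00032
At α=0.1: p < α → reject H₀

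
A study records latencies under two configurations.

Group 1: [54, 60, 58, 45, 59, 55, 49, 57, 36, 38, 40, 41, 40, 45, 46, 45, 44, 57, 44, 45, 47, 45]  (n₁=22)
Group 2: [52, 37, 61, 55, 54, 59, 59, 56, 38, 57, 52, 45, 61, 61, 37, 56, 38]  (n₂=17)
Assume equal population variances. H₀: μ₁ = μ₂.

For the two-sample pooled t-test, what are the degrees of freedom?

df = n₁ + n₂ − 2 = 22 + 17 − 2 = 37

degrees of freedom = 37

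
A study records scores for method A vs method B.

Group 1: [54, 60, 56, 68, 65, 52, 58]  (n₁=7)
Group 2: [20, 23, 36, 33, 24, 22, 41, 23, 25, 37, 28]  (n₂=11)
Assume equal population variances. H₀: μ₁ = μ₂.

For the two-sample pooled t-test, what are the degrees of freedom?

degrees of freedom = 16

df = n₁ + n₂ − 2 = 7 + 11 − 2 = 16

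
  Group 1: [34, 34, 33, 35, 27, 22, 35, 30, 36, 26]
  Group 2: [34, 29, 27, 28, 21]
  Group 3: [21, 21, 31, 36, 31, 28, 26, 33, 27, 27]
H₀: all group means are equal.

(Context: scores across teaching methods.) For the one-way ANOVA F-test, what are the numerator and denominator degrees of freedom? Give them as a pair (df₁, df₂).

k = 3 groups, N = 25 total
df = (k−1, N−k) = (3−1, 25−3) = (2, 22)

degrees of freedom = [2, 22]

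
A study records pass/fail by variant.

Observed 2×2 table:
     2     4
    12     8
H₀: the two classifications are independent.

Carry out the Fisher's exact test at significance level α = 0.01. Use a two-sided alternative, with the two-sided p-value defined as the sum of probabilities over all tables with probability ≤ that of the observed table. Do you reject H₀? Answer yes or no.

reject H₀: no

Margins: r₁=6, r₂=20, c₁=14, c₂=12, n=26
p_obs = C(6,2)·C(20,12)/C(26,14); sum pmf over tables with pmf ≤ p_obs
p-value (two-sided) = 0.36522
At α=0.01: p ≥ α → fail to reject H₀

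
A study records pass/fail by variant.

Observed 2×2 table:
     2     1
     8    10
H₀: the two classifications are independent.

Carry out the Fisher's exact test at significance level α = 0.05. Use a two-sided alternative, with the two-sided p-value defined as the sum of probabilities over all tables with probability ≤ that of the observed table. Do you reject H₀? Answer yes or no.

reject H₀: no

Margins: r₁=3, r₂=18, c₁=10, c₂=11, n=21
p_obs = C(3,2)·C(18,8)/C(21,10); sum pmf over tables with pmf ≤ p_obs
p-value (two-sided) = 0.58647
At α=0.05: p ≥ α → fail to reject H₀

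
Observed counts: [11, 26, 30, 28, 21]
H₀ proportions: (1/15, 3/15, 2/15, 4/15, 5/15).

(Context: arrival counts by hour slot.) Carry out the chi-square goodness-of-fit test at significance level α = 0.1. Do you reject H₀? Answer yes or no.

reject H₀: yes

n = 116; E_i = n·p_i = [7.73, 23.20, 15.47, 30.93, 38.67]
χ² = (11−7.73)²/7.73 + (26−23.20)²/23.20 + (30−15.47)²/15.47 + (28−30.93)²/30.93 + (21−38.67)²/38.67 = 23.7241
df = 4
p-value (upper-tail) = 0.00009
At α=0.1: p < α → reject H₀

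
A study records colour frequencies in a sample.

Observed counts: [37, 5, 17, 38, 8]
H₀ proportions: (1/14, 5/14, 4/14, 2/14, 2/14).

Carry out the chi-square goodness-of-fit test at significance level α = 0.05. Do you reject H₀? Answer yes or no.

n = 105; E_i = n·p_i = [7.50, 37.50, 30.00, 15.00, 15.00]
χ² = (37−7.50)²/7.50 + (5−37.50)²/37.50 + (17−30.00)²/30.00 + (38−15.00)²/15.00 + (8−15.00)²/15.00 = 188.3667
df = 4
p-value (upper-tail) = 0.00000
At α=0.05: p < α → reject H₀

reject H₀: yes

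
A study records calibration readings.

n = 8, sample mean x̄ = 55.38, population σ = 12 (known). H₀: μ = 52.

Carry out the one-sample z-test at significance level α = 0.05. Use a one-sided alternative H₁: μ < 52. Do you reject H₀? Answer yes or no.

reject H₀: no

SE = σ/√n = 12/√8 = 4.2426
z = (x̄−μ₀)/SE = (55.38−52)/4.2426 = 0.7967
p-value (one-sided, H₁ less) = 0.78718
At α=0.05: p ≥ α → fail to reject H₀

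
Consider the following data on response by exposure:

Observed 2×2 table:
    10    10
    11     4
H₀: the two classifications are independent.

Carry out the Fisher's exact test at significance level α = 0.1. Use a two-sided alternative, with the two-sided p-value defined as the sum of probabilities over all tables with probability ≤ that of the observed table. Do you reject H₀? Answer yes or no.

reject H₀: no

Margins: r₁=20, r₂=15, c₁=21, c₂=14, n=35
p_obs = C(20,10)·C(15,11)/C(35,21); sum pmf over tables with pmf ≤ p_obs
p-value (two-sided) = 0.29580
At α=0.1: p ≥ α → fail to reject H₀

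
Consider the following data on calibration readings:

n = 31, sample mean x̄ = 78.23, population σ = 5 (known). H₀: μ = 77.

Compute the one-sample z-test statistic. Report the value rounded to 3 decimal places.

test statistic = 1.370

SE = σ/√n = 5/√31 = 0.8980
z = (x̄−μ₀)/SE = (78.23−77)/0.8980 = 1.3697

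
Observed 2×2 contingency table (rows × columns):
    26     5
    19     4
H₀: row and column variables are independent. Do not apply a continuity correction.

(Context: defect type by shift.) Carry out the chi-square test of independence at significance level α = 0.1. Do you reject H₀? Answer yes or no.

reject H₀: no

Row totals [31, 23], col totals [45, 9], n=54
χ² = (26−25.83)²/25.83 + (5−5.17)²/5.17 + (19−19.17)²/19.17 + (4−3.83)²/3.83 = 0.0151
df = 1
p-value (upper-tail) = 0.90205
At α=0.1: p ≥ α → fail to reject H₀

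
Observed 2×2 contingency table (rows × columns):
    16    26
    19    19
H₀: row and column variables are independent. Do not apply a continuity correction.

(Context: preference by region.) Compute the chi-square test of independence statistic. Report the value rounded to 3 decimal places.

Row totals [42, 38], col totals [35, 45], n=80
χ² = (16−18.38)²/18.38 + (26−23.62)²/23.62 + (19−16.62)²/16.62 + (19−21.38)²/21.38 = 1.1489
df = 1

test statistic = 1.149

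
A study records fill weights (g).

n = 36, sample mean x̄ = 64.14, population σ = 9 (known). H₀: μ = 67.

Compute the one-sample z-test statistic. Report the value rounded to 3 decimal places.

SE = σ/√n = 9/√36 = 1.5000
z = (x̄−μ₀)/SE = (64.14−67)/1.5000 = -1.9067

test statistic = -1.907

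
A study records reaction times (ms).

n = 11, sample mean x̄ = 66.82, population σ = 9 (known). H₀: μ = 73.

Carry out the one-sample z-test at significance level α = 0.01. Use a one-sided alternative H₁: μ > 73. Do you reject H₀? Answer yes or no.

reject H₀: no

SE = σ/√n = 9/√11 = 2.7136
z = (x̄−μ₀)/SE = (66.82−73)/2.7136 = -2.2774
p-value (one-sided, H₁ greater) = 0.98862
At α=0.01: p ≥ α → fail to reject H₀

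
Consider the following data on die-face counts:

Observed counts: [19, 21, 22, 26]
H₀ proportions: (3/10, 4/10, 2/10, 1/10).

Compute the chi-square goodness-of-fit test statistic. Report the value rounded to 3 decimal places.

test statistic = 42.521

n = 88; E_i = n·p_i = [26.40, 35.20, 17.60, 8.80]
χ² = (19−26.40)²/26.40 + (21−35.20)²/35.20 + (22−17.60)²/17.60 + (26−8.80)²/8.80 = 42.5208
df = 3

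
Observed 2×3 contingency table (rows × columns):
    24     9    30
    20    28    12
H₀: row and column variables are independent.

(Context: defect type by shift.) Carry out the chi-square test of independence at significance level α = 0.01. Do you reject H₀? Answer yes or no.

reject H₀: yes

Row totals [63, 60], col totals [44, 37, 42], n=123
χ² = (24−22.54)²/22.54 + (9−18.95)²/18.95 + (30−21.51)²/21.51 + (20−21.46)²/21.46 + (28−18.05)²/18.05 + (12−20.49)²/20.49 = 17.7721
df = 2
p-value (upper-tail) = 0.00014
At α=0.01: p < α → reject H₀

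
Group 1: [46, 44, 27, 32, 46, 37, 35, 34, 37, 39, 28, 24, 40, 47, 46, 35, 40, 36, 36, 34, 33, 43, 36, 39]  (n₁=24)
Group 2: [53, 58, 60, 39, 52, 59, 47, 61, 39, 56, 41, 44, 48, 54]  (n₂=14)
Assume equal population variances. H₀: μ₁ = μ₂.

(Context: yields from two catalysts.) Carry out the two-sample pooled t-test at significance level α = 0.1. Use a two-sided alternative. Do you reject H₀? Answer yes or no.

x̄₁=37.250, s₁=6.159, n₁=24
x̄₂=50.786, s₂=7.817, n₂=14
s_p² = [23·6.159² + 13·7.817²]/36 = 46.3016
SE = √(s_p²·(1/24+1/14)) = 2.2883
t = (37.250−50.786)/2.2883 = -5.9151
df = 36
p-value (two-sided) = 0.00000
At α=0.1: p < α → reject H₀

reject H₀: yes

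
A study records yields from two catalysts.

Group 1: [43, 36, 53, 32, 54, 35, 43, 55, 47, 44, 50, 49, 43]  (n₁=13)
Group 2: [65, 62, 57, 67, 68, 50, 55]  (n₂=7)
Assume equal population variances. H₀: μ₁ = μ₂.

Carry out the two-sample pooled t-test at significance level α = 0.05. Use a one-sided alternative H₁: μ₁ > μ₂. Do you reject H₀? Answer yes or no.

x̄₁=44.923, s₁=7.376, n₁=13
x̄₂=60.571, s₂=6.754, n₂=7
s_p² = [12·7.376² + 6·6.754²]/18 = 51.4799
SE = √(s_p²·(1/13+1/7)) = 3.3637
t = (44.923−60.571)/3.3637 = -4.6522
df = 18
p-value (one-sided, H₁ greater) = 0.99990
At α=0.05: p ≥ α → fail to reject H₀

reject H₀: no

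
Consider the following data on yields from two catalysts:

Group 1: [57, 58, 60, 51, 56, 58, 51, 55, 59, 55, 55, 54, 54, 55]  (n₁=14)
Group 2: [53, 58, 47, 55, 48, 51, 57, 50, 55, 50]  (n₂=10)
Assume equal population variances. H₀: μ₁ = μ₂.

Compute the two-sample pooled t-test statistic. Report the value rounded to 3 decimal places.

test statistic = 2.412

x̄₁=55.571, s₁=2.681, n₁=14
x̄₂=52.400, s₂=3.777, n₂=10
s_p² = [13·2.681² + 9·3.777²]/22 = 10.0831
SE = √(s_p²·(1/14+1/10)) = 1.3147
t = (55.571−52.400)/1.3147 = 2.4122
df = 22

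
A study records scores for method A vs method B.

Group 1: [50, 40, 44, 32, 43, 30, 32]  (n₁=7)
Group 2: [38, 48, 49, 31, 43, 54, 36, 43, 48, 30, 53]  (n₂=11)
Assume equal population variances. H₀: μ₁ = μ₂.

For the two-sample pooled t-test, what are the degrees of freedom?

df = n₁ + n₂ − 2 = 7 + 11 − 2 = 16

degrees of freedom = 16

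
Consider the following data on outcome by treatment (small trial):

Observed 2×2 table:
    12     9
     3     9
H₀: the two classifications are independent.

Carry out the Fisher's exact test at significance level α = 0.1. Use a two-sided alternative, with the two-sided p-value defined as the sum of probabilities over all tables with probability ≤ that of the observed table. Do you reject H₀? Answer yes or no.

Margins: r₁=21, r₂=12, c₁=15, c₂=18, n=33
p_obs = C(21,12)·C(12,3)/C(33,15); sum pmf over tables with pmf ≤ p_obs
p-value (two-sided) = 0.14507
At α=0.1: p ≥ α → fail to reject H₀

reject H₀: no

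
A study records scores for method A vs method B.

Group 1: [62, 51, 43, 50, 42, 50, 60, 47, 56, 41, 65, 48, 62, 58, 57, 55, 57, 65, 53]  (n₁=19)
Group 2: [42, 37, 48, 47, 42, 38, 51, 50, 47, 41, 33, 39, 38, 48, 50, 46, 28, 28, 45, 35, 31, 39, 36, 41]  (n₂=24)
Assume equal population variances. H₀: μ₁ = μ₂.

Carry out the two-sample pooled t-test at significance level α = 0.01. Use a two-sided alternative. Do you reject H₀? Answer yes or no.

reject H₀: yes

x̄₁=53.789, s₁=7.473, n₁=19
x̄₂=40.833, s₂=6.850, n₂=24
s_p² = [18·7.473² + 23·6.850²]/41 = 50.8412
SE = √(s_p²·(1/19+1/24)) = 2.1896
t = (53.789−40.833)/2.1896 = 5.9172
df = 41
p-value (two-sided) = 0.00000
At α=0.01: p < α → reject H₀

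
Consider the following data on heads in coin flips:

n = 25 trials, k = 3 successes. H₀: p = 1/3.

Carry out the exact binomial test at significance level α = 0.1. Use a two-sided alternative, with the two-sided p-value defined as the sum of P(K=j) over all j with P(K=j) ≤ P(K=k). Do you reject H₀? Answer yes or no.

Exact binomial: n=25, k=3, p₀=1/3=0.3333
P(X=j) = C(n,j)·p₀^j·(1−p₀)^(n−j); p = Σ P(X=j) over j with P(X=j) ≤ P(X=3)
p-value (two-sided) = 0.03126
At α=0.1: p < α → reject H₀

reject H₀: yes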